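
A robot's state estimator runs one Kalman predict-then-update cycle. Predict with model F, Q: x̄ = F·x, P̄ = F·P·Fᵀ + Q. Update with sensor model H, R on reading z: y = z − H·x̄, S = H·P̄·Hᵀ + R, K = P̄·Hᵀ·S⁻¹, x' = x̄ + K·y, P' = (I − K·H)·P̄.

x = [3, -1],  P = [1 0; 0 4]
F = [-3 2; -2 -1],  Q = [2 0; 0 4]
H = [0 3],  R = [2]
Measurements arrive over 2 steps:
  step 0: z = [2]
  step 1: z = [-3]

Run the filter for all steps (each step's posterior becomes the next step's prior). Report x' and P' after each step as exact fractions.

step 0: x̄ = F·x = [-11, -5]
step 0: P̄ = F·P·Fᵀ + Q = [27 -2; -2 12]
step 0: y = z − H·x̄ = [17]
step 0: S = H·P̄·Hᵀ + R = [110]
step 0: K = P̄·Hᵀ·S⁻¹ = [-3/55; 18/55]
step 0: x' = x̄ + K·y = [-656/55, 31/55]
step 0: P' = (I − K·H)·P̄ = [1467/55 -2/55; -2/55 12/55]
step 1: x̄ = F·x = [406/11, 1281/55]
step 1: P̄ = F·P·Fᵀ + Q = [2677/11 1756/11; 1756/11 6092/55]
step 1: y = z − H·x̄ = [-4008/55]
step 1: S = H·P̄·Hᵀ + R = [54938/55]
step 1: K = P̄·Hᵀ·S⁻¹ = [13170/27469; 9138/27469]
step 1: x' = x̄ + K·y = [54122/27469, -26133/27469]
step 1: P' = (I − K·H)·P̄ = [377723/27469 8780/27469; 8780/27469 6092/27469]

step 0: x' = [-656/55, 31/55], P' = [1467/55 -2/55; -2/55 12/55]
step 1: x' = [54122/27469, -26133/27469], P' = [377723/27469 8780/27469; 8780/27469 6092/27469]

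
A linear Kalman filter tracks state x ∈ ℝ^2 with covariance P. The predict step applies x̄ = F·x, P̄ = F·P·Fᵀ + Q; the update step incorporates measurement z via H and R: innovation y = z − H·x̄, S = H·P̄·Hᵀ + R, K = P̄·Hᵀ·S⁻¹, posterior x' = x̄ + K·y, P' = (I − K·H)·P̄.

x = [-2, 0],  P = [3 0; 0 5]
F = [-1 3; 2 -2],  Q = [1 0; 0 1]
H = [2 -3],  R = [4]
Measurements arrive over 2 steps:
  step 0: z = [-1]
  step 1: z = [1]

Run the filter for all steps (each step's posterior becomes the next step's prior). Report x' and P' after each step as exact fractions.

step 0: x̄ = F·x = [2, -4]
step 0: P̄ = F·P·Fᵀ + Q = [49 -36; -36 33]
step 0: y = z − H·x̄ = [-17]
step 0: S = H·P̄·Hᵀ + R = [929]
step 0: K = P̄·Hᵀ·S⁻¹ = [206/929; -171/929]
step 0: x' = x̄ + K·y = [-1644/929, -809/929]
step 0: P' = (I − K·H)·P̄ = [3085/929 1782/929; 1782/929 1416/929]
step 1: x̄ = F·x = [-783/929, -1670/929]
step 1: P̄ = F·P·Fᵀ + Q = [6066/929 -410/929; -410/929 4677/929]
step 1: y = z − H·x̄ = [-2515/929]
step 1: S = H·P̄·Hᵀ + R = [74993/929]
step 1: K = P̄·Hᵀ·S⁻¹ = [13362/74993; -14851/74993]
step 1: x' = x̄ + K·y = [-99381/74993, -94605/74993]
step 1: P' = (I − K·H)·P̄ = [297486/74993 180508/74993; 180508/74993 140140/74993]

step 0: x' = [-1644/929, -809/929], P' = [3085/929 1782/929; 1782/929 1416/929]
step 1: x' = [-99381/74993, -94605/74993], P' = [297486/74993 180508/74993; 180508/74993 140140/74993]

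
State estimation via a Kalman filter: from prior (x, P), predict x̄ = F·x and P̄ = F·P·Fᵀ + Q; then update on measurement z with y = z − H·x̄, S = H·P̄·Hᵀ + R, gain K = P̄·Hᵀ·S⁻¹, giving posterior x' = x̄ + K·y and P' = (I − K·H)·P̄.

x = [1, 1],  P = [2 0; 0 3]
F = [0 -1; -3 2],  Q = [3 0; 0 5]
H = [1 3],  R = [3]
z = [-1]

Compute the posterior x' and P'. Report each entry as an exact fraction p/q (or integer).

x' = [-9/8, 1/32]
P' = [11/2 -15/8; -15/8 31/32]

x̄ = F·x = [-1, -1]
P̄ = F·P·Fᵀ + Q = [6 -6; -6 35]
y = z − H·x̄ = [3]
S = H·P̄·Hᵀ + R = [288]
K = P̄·Hᵀ·S⁻¹ = [-1/24; 11/32]
x' = x̄ + K·y = [-9/8, 1/32]
P' = (I − K·H)·P̄ = [11/2 -15/8; -15/8 31/32]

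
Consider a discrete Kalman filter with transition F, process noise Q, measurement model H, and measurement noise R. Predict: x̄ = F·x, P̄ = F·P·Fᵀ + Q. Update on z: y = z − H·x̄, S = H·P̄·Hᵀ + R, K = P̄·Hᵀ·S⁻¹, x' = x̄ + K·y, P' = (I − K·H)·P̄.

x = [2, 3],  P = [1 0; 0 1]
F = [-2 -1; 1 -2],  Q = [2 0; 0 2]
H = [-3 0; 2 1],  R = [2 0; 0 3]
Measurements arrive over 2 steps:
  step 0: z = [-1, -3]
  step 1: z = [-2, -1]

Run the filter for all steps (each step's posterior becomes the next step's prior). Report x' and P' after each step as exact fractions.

step 0: x̄ = F·x = [-7, -4]
step 0: P̄ = F·P·Fᵀ + Q = [7 0; 0 7]
step 0: y = z − H·x̄ = [-22, 15]
step 0: S = H·P̄·Hᵀ + R = [65 -42; -42 38]
step 0: K = P̄·Hᵀ·S⁻¹ = [-105/353 14/353; 147/353 455/706]
step 0: x' = x̄ + K·y = [49/353, -2467/706]
step 0: P' = (I − K·H)·P̄ = [70/353 -98/353; -98/353 1757/706]
step 1: x̄ = F·x = [2271/706, 2516/353]
step 1: P̄ = F·P·Fᵀ + Q = [2945/706 1323/353; 1323/353 4682/353]
step 1: y = z − H·x̄ = [5401/706, -5140/353]
step 1: S = H·P̄·Hᵀ + R = [27917/706 -12804/353; -12804/353 16923/353]
step 1: K = P̄·Hᵀ·S⁻¹ = [-37979/136501 17072/409503; 50350/136501 291608/409503]
step 1: x' = x̄ + K·y = [197036/409503, -171799/409503]
step 1: P' = (I − K·H)·P̄ = [75958/409503 -100700/409503; -100700/409503 1076224/409503]

step 0: x' = [49/353, -2467/706], P' = [70/353 -98/353; -98/353 1757/706]
step 1: x' = [197036/409503, -171799/409503], P' = [75958/409503 -100700/409503; -100700/409503 1076224/409503]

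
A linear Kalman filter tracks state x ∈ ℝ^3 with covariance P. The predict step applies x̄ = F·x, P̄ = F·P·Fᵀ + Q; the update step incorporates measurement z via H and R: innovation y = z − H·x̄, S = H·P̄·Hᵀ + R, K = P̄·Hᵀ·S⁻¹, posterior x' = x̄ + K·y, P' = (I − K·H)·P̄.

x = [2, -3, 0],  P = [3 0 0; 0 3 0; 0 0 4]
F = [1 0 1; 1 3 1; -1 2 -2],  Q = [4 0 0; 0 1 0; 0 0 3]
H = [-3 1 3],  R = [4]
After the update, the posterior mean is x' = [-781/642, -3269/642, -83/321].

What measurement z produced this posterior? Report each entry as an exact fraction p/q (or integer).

z = [-2]

x̄ = F·x = [2, -7, -8]
P̄ = F·P·Fᵀ + Q = [11 7 -11; 7 35 7; -11 7 34]
S = H·P̄·Hᵀ + R = [642]
K = P̄·Hᵀ·S⁻¹ = [-59/642; 35/642; 71/321]
x' − x̄ = [-2065/642, 1225/642, 2485/321] = K·y
y = (KᵀK)⁻¹·Kᵀ·(x' − x̄) = [35]
z = y + H·x̄ = [35] + [-37] = [-2]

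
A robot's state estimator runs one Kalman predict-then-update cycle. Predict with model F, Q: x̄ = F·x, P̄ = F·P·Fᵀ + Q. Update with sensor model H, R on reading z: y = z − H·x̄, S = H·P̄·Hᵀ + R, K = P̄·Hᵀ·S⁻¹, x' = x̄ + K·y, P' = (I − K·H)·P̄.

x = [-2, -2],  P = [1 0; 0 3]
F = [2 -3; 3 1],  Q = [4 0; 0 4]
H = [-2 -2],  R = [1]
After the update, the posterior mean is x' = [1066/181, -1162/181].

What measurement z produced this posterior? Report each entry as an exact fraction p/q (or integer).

z = [1]

x̄ = F·x = [2, -8]
P̄ = F·P·Fᵀ + Q = [35 -3; -3 16]
S = H·P̄·Hᵀ + R = [181]
K = P̄·Hᵀ·S⁻¹ = [-64/181; -26/181]
x' − x̄ = [704/181, 286/181] = K·y
y = (KᵀK)⁻¹·Kᵀ·(x' − x̄) = [-11]
z = y + H·x̄ = [-11] + [12] = [1]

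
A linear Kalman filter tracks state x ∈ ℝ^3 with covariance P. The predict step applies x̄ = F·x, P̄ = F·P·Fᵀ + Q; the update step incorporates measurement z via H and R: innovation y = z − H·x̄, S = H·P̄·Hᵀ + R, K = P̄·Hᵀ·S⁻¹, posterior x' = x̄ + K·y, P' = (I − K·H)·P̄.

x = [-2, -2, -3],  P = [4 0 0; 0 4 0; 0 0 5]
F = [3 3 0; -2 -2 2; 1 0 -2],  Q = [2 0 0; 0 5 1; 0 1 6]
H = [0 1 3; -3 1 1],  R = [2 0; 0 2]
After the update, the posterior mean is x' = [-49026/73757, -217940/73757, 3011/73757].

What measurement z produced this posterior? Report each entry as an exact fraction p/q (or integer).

x̄ = F·x = [-12, 2, 4]
P̄ = F·P·Fᵀ + Q = [74 -48 12; -48 57 -27; 12 -27 30]
S = H·P̄·Hᵀ + R = [167 75; 75 917]
K = P̄·Hᵀ·S⁻¹ = [4173/73757 -21093/73757; -17529/73757 15429/73757; 30123/73757 -5118/73757]
x' − x̄ = [836058/73757, -365454/73757, -292017/73757] = K·y
y = (KᵀK)⁻¹·Kᵀ·(x' − x̄) = [-17, -43]
z = y + H·x̄ = [-17, -43] + [14, 42] = [-3, -1]

z = [-3, -1]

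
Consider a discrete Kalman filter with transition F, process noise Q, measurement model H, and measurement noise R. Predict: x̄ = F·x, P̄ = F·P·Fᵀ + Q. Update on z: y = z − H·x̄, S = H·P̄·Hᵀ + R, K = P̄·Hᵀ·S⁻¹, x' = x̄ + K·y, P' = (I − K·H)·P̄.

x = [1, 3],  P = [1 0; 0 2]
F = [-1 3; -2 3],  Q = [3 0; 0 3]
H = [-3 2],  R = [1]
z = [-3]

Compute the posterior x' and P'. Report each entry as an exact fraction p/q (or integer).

x' = [290/59, 343/59]
P' = [622/59 920/59; 920/59 1375/59]

x̄ = F·x = [8, 7]
P̄ = F·P·Fᵀ + Q = [22 20; 20 25]
y = z − H·x̄ = [7]
S = H·P̄·Hᵀ + R = [59]
K = P̄·Hᵀ·S⁻¹ = [-26/59; -10/59]
x' = x̄ + K·y = [290/59, 343/59]
P' = (I − K·H)·P̄ = [622/59 920/59; 920/59 1375/59]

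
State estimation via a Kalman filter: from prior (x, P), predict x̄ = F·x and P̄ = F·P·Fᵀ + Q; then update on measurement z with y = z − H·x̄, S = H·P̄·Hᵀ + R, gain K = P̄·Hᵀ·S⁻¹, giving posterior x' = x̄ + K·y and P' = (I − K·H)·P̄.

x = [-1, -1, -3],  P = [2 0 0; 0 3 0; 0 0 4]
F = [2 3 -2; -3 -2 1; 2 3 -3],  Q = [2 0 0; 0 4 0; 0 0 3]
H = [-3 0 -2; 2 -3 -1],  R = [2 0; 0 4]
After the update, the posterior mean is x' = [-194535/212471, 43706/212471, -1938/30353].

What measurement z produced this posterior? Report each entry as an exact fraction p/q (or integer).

x̄ = F·x = [1, 2, 4]
P̄ = F·P·Fᵀ + Q = [53 -38 59; -38 38 -42; 59 -42 74]
S = H·P̄·Hᵀ + R = [1483 -823; -823 600]
K = P̄·Hᵀ·S⁻¹ = [-33697/212471 10792/212471; -3004/212471 -56530/212471; -7870/30353 -2195/30353]
x' − x̄ = [-407006/212471, -381236/212471, -123350/30353] = K·y
y = (KᵀK)⁻¹·Kᵀ·(x' − x̄) = [14, 6]
z = y + H·x̄ = [14, 6] + [-11, -8] = [3, -2]

z = [3, -2]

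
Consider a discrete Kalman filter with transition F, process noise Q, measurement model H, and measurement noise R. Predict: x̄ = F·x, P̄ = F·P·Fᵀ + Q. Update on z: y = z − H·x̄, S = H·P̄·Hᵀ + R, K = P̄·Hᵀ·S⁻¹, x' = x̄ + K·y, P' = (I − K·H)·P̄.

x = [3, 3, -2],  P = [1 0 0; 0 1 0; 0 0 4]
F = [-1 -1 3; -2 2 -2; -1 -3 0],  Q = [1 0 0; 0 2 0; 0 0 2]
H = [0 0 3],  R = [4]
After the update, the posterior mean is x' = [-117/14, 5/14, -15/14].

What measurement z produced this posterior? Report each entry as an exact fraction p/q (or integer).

x̄ = F·x = [-12, 4, -12]
P̄ = F·P·Fᵀ + Q = [39 -24 4; -24 26 -4; 4 -4 12]
S = H·P̄·Hᵀ + R = [112]
K = P̄·Hᵀ·S⁻¹ = [3/28; -3/28; 9/28]
x' − x̄ = [51/14, -51/14, 153/14] = K·y
y = (KᵀK)⁻¹·Kᵀ·(x' − x̄) = [34]
z = y + H·x̄ = [34] + [-36] = [-2]

z = [-2]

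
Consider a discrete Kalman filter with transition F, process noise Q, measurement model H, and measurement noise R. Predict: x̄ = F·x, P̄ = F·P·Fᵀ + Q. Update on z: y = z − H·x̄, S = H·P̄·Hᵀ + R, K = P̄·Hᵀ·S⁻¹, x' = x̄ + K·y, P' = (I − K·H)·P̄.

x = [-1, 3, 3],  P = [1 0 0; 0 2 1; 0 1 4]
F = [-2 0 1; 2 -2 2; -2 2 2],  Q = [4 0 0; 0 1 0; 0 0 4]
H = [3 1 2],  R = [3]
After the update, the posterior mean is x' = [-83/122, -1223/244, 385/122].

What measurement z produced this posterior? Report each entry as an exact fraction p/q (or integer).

x̄ = F·x = [5, -2, 14]
P̄ = F·P·Fᵀ + Q = [12 2 14; 2 21 4; 14 4 40]
S = H·P̄·Hᵀ + R = [488]
K = P̄·Hᵀ·S⁻¹ = [33/244; 35/488; 63/244]
x' − x̄ = [-693/122, -735/244, -1323/122] = K·y
y = (KᵀK)⁻¹·Kᵀ·(x' − x̄) = [-42]
z = y + H·x̄ = [-42] + [41] = [-1]

z = [-1]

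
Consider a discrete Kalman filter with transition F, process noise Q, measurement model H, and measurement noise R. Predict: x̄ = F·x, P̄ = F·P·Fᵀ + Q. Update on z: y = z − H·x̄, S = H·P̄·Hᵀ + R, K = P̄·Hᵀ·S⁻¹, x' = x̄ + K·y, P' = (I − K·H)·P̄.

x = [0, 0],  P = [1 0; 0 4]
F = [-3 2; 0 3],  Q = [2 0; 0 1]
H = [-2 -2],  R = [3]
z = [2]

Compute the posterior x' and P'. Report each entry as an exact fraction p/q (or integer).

x' = [-204/451, -244/451]
P' = [1773/451 -1620/451; -1620/451 1803/451]

x̄ = F·x = [0, 0]
P̄ = F·P·Fᵀ + Q = [27 24; 24 37]
y = z − H·x̄ = [2]
S = H·P̄·Hᵀ + R = [451]
K = P̄·Hᵀ·S⁻¹ = [-102/451; -122/451]
x' = x̄ + K·y = [-204/451, -244/451]
P' = (I − K·H)·P̄ = [1773/451 -1620/451; -1620/451 1803/451]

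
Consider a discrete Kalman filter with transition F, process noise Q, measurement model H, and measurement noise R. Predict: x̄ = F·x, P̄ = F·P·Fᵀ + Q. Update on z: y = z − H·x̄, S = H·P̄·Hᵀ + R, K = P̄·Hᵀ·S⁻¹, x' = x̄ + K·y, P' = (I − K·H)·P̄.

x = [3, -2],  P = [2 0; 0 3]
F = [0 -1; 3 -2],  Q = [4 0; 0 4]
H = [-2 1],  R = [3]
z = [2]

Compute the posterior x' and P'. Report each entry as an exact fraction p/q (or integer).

x̄ = F·x = [2, 13]
P̄ = F·P·Fᵀ + Q = [7 6; 6 34]
y = z − H·x̄ = [-7]
S = H·P̄·Hᵀ + R = [41]
K = P̄·Hᵀ·S⁻¹ = [-8/41; 22/41]
x' = x̄ + K·y = [138/41, 379/41]
P' = (I − K·H)·P̄ = [223/41 422/41; 422/41 910/41]

x' = [138/41, 379/41]
P' = [223/41 422/41; 422/41 910/41]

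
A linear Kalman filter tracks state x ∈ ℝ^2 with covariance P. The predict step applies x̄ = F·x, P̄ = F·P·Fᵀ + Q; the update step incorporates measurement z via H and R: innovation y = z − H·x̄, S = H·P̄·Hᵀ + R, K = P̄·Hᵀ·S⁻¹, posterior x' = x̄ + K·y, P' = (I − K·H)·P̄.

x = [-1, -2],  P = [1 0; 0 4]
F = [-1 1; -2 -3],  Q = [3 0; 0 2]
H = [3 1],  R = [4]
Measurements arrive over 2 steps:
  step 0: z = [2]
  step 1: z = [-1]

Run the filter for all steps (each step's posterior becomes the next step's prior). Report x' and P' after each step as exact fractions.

step 0: x' = [-50/29, 214/29], P' = [134/29 -374/29; -374/29 1146/29]
step 1: x' = [12261/4307, -39974/4307], P' = [43576/4307 -119524/4307; -119524/4307 341724/4307]

step 0: x̄ = F·x = [-1, 8]
step 0: P̄ = F·P·Fᵀ + Q = [8 -10; -10 42]
step 0: y = z − H·x̄ = [-3]
step 0: S = H·P̄·Hᵀ + R = [58]
step 0: K = P̄·Hᵀ·S⁻¹ = [7/29; 6/29]
step 0: x' = x̄ + K·y = [-50/29, 214/29]
step 0: P' = (I − K·H)·P̄ = [134/29 -374/29; -374/29 1146/29]
step 1: x̄ = F·x = [264/29, -542/29]
step 1: P̄ = F·P·Fᵀ + Q = [2115/29 -3544/29; -3544/29 6420/29]
step 1: y = z − H·x̄ = [-279/29]
step 1: S = H·P̄·Hᵀ + R = [4307/29]
step 1: K = P̄·Hᵀ·S⁻¹ = [2801/4307; -4212/4307]
step 1: x' = x̄ + K·y = [12261/4307, -39974/4307]
step 1: P' = (I − K·H)·P̄ = [43576/4307 -119524/4307; -119524/4307 341724/4307]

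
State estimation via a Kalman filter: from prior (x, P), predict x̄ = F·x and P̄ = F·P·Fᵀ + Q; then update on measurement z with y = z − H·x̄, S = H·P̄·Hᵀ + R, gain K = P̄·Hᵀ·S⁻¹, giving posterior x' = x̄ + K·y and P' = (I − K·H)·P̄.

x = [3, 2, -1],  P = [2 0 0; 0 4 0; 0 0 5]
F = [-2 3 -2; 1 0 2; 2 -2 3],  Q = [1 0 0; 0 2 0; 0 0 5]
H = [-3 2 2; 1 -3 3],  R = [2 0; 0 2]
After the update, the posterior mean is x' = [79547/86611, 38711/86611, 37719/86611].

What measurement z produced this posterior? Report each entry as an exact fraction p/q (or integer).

x̄ = F·x = [2, 1, -1]
P̄ = F·P·Fᵀ + Q = [65 -24 -62; -24 24 34; -62 34 74]
S = H·P̄·Hᵀ + R = [2283 275; 275 109]
K = P̄·Hᵀ·S⁻¹ = [-13264/86611 -5471/86611; 9421/86611 -19001/86611; 13934/86611 10932/86611]
x' − x̄ = [-93675/86611, -47900/86611, 124330/86611] = K·y
y = (KᵀK)⁻¹·Kᵀ·(x' − x̄) = [5, 5]
z = y + H·x̄ = [5, 5] + [-6, -4] = [-1, 1]

z = [-1, 1]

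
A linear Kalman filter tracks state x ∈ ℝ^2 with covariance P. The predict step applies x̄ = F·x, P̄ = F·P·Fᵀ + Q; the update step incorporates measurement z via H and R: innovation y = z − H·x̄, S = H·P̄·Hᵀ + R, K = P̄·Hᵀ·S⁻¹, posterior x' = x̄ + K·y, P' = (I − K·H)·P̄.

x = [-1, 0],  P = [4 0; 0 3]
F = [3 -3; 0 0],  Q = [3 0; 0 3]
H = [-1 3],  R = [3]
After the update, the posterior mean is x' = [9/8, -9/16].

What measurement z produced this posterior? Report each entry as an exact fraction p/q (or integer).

z = [-3]

x̄ = F·x = [-3, 0]
P̄ = F·P·Fᵀ + Q = [66 0; 0 3]
S = H·P̄·Hᵀ + R = [96]
K = P̄·Hᵀ·S⁻¹ = [-11/16; 3/32]
x' − x̄ = [33/8, -9/16] = K·y
y = (KᵀK)⁻¹·Kᵀ·(x' − x̄) = [-6]
z = y + H·x̄ = [-6] + [3] = [-3]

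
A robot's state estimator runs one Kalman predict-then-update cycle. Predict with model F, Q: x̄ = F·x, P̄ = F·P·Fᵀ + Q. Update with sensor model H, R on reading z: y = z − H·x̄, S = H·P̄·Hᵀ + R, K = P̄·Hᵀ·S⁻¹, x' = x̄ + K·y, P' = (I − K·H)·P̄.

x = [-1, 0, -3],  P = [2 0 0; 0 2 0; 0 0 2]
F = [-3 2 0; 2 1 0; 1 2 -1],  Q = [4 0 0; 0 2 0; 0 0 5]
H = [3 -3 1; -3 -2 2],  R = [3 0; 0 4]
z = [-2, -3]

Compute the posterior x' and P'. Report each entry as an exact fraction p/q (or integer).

x̄ = F·x = [3, -2, 2]
P̄ = F·P·Fᵀ + Q = [30 -8 2; -8 12 8; 2 8 17]
y = z − H·x̄ = [-19, -2]
S = H·P̄·Hᵀ + R = [506 -246; -246 206]
K = P̄·Hᵀ·S⁻¹ = [1669/10930 -1721/10930; -847/5465 -587/5465; 1373/21860 2913/21860]
x' = x̄ + K·y = [4521/10930, 6337/5465, 11807/21860]
P' = (I − K·H)·P̄ = [6913/5465 13442/5465 44181/10930; 13442/5465 30928/5465 49917/5465; 44181/10930 49917/5465 338037/21860]

x' = [4521/10930, 6337/5465, 11807/21860]
P' = [6913/5465 13442/5465 44181/10930; 13442/5465 30928/5465 49917/5465; 44181/10930 49917/5465 338037/21860]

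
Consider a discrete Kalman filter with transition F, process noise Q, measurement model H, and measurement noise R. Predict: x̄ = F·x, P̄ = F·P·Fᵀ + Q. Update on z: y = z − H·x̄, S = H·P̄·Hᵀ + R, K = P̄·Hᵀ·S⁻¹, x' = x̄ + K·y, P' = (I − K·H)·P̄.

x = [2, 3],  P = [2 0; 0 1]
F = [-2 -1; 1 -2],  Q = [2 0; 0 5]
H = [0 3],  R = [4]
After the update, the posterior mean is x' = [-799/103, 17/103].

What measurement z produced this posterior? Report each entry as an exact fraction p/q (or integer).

x̄ = F·x = [-7, -4]
P̄ = F·P·Fᵀ + Q = [11 -2; -2 11]
S = H·P̄·Hᵀ + R = [103]
K = P̄·Hᵀ·S⁻¹ = [-6/103; 33/103]
x' − x̄ = [-78/103, 429/103] = K·y
y = (KᵀK)⁻¹·Kᵀ·(x' − x̄) = [13]
z = y + H·x̄ = [13] + [-12] = [1]

z = [1]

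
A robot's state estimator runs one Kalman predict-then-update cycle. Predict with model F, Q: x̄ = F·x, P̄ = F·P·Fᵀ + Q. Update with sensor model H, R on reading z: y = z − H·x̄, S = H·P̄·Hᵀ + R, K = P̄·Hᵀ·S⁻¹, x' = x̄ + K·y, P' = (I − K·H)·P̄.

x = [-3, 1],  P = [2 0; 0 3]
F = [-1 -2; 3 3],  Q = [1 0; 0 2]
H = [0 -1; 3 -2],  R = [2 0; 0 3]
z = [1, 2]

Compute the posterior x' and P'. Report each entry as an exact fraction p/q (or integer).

x̄ = F·x = [1, -6]
P̄ = F·P·Fᵀ + Q = [15 -24; -24 47]
y = z − H·x̄ = [-5, -13]
S = H·P̄·Hᵀ + R = [49 166; 166 614]
K = P̄·Hᵀ·S⁻¹ = [-351/1265 573/2530; -651/1265 -166/1265]
x' = x̄ + K·y = [-1409/2530, -2177/1265]
P' = (I − K·H)·P̄ = [1509/2530 702/1265; 702/1265 1302/1265]

x' = [-1409/2530, -2177/1265]
P' = [1509/2530 702/1265; 702/1265 1302/1265]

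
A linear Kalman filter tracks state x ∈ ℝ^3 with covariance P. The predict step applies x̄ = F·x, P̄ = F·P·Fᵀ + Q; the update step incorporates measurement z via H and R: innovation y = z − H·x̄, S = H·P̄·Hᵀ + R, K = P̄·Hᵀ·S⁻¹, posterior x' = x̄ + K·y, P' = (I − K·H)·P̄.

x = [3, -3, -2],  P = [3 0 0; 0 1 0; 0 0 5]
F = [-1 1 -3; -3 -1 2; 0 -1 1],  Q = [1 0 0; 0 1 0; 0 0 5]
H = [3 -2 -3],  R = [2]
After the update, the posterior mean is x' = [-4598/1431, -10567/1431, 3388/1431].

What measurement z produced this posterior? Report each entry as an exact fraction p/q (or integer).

z = [-2]

x̄ = F·x = [0, -10, 1]
P̄ = F·P·Fᵀ + Q = [50 -22 -16; -22 49 11; -16 11 11]
S = H·P̄·Hᵀ + R = [1431]
K = P̄·Hᵀ·S⁻¹ = [242/1431; -197/1431; -103/1431]
x' − x̄ = [-4598/1431, 3743/1431, 1957/1431] = K·y
y = (KᵀK)⁻¹·Kᵀ·(x' − x̄) = [-19]
z = y + H·x̄ = [-19] + [17] = [-2]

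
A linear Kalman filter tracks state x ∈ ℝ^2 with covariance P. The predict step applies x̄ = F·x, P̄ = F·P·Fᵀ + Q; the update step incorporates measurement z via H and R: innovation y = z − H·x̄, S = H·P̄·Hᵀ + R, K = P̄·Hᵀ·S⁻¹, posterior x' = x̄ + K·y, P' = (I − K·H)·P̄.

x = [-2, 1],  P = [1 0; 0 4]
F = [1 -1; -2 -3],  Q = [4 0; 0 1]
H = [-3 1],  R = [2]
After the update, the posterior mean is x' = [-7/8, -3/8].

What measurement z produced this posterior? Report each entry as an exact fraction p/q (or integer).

x̄ = F·x = [-3, 1]
P̄ = F·P·Fᵀ + Q = [9 10; 10 41]
S = H·P̄·Hᵀ + R = [64]
K = P̄·Hᵀ·S⁻¹ = [-17/64; 11/64]
x' − x̄ = [17/8, -11/8] = K·y
y = (KᵀK)⁻¹·Kᵀ·(x' − x̄) = [-8]
z = y + H·x̄ = [-8] + [10] = [2]

z = [2]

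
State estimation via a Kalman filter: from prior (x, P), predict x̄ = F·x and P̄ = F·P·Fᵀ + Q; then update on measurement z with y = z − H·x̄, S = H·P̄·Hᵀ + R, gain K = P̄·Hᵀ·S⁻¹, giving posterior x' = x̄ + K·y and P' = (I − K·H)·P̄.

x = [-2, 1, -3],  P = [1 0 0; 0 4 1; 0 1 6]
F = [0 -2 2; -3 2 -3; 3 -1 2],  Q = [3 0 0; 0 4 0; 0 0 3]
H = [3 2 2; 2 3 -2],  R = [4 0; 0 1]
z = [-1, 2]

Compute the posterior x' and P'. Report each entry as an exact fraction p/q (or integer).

x̄ = F·x = [-8, 17, -13]
P̄ = F·P·Fᵀ + Q = [35 -42 26; -42 71 -46; 26 -46 36]
y = z − H·x̄ = [15, -59]
S = H·P̄·Hᵀ + R = [187 -198; -198 764]
K = P̄·Hᵀ·S⁻¹ = [8597/25916 -261/4712; -7153/51832 2389/9424; 3257/25916 -821/4712]
x' = x̄ + K·y = [12643/51832, -2763/103664, -43277/51832]
P' = (I − K·H)·P̄ = [124445/25916 -235709/51832 -51619/25916; -235709/51832 465229/103664 106643/51832; -51619/25916 106643/51832 30621/25916]

x' = [12643/51832, -2763/103664, -43277/51832]
P' = [124445/25916 -235709/51832 -51619/25916; -235709/51832 465229/103664 106643/51832; -51619/25916 106643/51832 30621/25916]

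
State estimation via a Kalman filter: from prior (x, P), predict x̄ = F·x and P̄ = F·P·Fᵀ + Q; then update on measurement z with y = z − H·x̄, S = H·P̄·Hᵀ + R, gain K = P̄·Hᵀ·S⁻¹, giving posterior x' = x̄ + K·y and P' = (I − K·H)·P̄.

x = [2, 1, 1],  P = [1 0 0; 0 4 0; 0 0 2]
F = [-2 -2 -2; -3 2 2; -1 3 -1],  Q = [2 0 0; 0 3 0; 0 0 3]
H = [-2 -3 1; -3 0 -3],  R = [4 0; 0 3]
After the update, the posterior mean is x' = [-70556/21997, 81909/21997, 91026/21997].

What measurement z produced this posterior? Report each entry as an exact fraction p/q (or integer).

x̄ = F·x = [-8, -2, 0]
P̄ = F·P·Fᵀ + Q = [30 -18 -18; -18 36 23; -18 23 42]
S = H·P̄·Hᵀ + R = [208 45; 45 327]
K = P̄·Hᵀ·S⁻¹ = [-2076/21997 -2136/21997; -5116/21997 -305/21997; 2061/21997 -5127/21997]
x' − x̄ = [105420/21997, 125903/21997, 91026/21997] = K·y
y = (KᵀK)⁻¹·Kᵀ·(x' − x̄) = [-23, -27]
z = y + H·x̄ = [-23, -27] + [22, 24] = [-1, -3]

z = [-1, -3]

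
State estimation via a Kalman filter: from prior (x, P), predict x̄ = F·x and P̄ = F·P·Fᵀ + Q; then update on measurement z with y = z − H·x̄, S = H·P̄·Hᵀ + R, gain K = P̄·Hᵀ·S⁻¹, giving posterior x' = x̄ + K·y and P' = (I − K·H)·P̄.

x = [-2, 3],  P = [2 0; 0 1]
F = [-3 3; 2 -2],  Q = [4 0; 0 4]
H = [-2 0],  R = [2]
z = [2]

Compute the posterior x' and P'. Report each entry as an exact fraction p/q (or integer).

x' = [-47/63, -6/7]
P' = [31/63 -2/7; -2/7 40/7]

x̄ = F·x = [15, -10]
P̄ = F·P·Fᵀ + Q = [31 -18; -18 16]
y = z − H·x̄ = [32]
S = H·P̄·Hᵀ + R = [126]
K = P̄·Hᵀ·S⁻¹ = [-31/63; 2/7]
x' = x̄ + K·y = [-47/63, -6/7]
P' = (I − K·H)·P̄ = [31/63 -2/7; -2/7 40/7]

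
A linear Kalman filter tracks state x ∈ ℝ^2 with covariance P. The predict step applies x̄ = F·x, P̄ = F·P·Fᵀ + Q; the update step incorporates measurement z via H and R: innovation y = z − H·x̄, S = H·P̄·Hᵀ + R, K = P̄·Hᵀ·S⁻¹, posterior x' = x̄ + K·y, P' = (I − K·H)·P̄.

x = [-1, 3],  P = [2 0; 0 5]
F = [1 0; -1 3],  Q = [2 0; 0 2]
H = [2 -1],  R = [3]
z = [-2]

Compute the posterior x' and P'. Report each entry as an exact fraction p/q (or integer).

x' = [6/19, 115/38]
P' = [51/19 189/38; 189/38 915/76]

x̄ = F·x = [-1, 10]
P̄ = F·P·Fᵀ + Q = [4 -2; -2 49]
y = z − H·x̄ = [10]
S = H·P̄·Hᵀ + R = [76]
K = P̄·Hᵀ·S⁻¹ = [5/38; -53/76]
x' = x̄ + K·y = [6/19, 115/38]
P' = (I − K·H)·P̄ = [51/19 189/38; 189/38 915/76]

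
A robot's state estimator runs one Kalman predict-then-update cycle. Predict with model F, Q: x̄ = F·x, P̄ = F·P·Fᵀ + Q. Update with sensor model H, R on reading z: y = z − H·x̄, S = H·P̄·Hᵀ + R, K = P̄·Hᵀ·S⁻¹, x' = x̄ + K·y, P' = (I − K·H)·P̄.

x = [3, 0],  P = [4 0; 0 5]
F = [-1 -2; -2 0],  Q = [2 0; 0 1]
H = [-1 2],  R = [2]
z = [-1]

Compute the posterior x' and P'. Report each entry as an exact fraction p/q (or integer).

x' = [-17/4, -11/4]
P' = [391/16 193/16; 193/16 103/16]

x̄ = F·x = [-3, -6]
P̄ = F·P·Fᵀ + Q = [26 8; 8 17]
y = z − H·x̄ = [8]
S = H·P̄·Hᵀ + R = [64]
K = P̄·Hᵀ·S⁻¹ = [-5/32; 13/32]
x' = x̄ + K·y = [-17/4, -11/4]
P' = (I − K·H)·P̄ = [391/16 193/16; 193/16 103/16]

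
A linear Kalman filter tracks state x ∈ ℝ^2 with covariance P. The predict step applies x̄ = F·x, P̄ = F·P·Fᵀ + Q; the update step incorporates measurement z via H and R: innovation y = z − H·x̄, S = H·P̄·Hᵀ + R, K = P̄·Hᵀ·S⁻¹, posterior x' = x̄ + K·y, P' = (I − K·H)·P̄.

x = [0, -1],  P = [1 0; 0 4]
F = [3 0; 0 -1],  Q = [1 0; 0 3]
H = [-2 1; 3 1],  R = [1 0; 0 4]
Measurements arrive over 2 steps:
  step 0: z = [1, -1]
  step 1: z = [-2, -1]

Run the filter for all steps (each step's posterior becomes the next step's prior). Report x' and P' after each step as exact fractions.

step 0: x' = [-760/2039, 625/2039], P' = [390/2039 350/2039; 350/2039 1778/2039]
step 1: x' = [117067/720481, -1042630/720481], P' = [126921/720481 100525/720481; 100525/720481 555205/720481]

step 0: x̄ = F·x = [0, 1]
step 0: P̄ = F·P·Fᵀ + Q = [10 0; 0 7]
step 0: y = z − H·x̄ = [0, -2]
step 0: S = H·P̄·Hᵀ + R = [48 -53; -53 101]
step 0: K = P̄·Hᵀ·S⁻¹ = [-430/2039 380/2039; 1078/2039 707/2039]
step 0: x' = x̄ + K·y = [-760/2039, 625/2039]
step 0: P' = (I − K·H)·P̄ = [390/2039 350/2039; 350/2039 1778/2039]
step 1: x̄ = F·x = [-2280/2039, -625/2039]
step 1: P̄ = F·P·Fᵀ + Q = [5549/2039 -1050/2039; -1050/2039 7895/2039]
step 1: y = z − H·x̄ = [-8013/2039, 5426/2039]
step 1: S = H·P̄·Hᵀ + R = [36330/2039 -26449/2039; -26449/2039 59692/2039]
step 1: K = P̄·Hᵀ·S⁻¹ = [-153317/720481 120322/720481; 354155/720481 214195/720481]
step 1: x' = x̄ + K·y = [117067/720481, -1042630/720481]
step 1: P' = (I − K·H)·P̄ = [126921/720481 100525/720481; 100525/720481 555205/720481]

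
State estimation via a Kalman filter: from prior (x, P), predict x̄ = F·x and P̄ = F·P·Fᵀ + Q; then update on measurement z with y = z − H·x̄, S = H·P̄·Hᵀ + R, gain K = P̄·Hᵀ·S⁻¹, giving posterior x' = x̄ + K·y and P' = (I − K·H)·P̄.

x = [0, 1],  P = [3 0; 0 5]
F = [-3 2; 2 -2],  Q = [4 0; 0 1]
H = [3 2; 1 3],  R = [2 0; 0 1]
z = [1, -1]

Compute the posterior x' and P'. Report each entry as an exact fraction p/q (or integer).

x' = [1083/1511, -879/1511]
P' = [670/1511 -368/1511; -368/1511 2695/12088]

x̄ = F·x = [2, -2]
P̄ = F·P·Fᵀ + Q = [51 -38; -38 33]
y = z − H·x̄ = [-1, 3]
S = H·P̄·Hᵀ + R = [137 -67; -67 121]
K = P̄·Hᵀ·S⁻¹ = [637/1511 -434/1511; -1721/12088 5141/12088]
x' = x̄ + K·y = [1083/1511, -879/1511]
P' = (I − K·H)·P̄ = [670/1511 -368/1511; -368/1511 2695/12088]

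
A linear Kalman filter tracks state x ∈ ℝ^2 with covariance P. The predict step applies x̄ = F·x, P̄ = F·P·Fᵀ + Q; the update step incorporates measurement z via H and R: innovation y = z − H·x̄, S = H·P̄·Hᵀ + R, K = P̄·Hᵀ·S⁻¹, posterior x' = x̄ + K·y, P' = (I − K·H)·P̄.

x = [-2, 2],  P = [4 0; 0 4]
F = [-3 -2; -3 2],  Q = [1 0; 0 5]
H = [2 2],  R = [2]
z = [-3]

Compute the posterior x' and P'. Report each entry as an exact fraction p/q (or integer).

x' = [-1369/301, 133/43]
P' = [5295/301 -746/43; -746/43 757/43]

x̄ = F·x = [2, 10]
P̄ = F·P·Fᵀ + Q = [53 20; 20 57]
y = z − H·x̄ = [-27]
S = H·P̄·Hᵀ + R = [602]
K = P̄·Hᵀ·S⁻¹ = [73/301; 11/43]
x' = x̄ + K·y = [-1369/301, 133/43]
P' = (I − K·H)·P̄ = [5295/301 -746/43; -746/43 757/43]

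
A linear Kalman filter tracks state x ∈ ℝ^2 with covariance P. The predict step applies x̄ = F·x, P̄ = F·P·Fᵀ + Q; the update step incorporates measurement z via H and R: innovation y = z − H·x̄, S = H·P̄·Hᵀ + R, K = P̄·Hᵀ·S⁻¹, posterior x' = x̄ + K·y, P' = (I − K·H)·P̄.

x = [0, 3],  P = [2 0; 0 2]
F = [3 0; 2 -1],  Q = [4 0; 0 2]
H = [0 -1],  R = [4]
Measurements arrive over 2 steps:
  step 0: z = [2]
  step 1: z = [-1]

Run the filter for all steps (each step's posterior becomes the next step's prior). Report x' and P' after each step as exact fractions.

step 0: x̄ = F·x = [0, -3]
step 0: P̄ = F·P·Fᵀ + Q = [22 12; 12 12]
step 0: y = z − H·x̄ = [-1]
step 0: S = H·P̄·Hᵀ + R = [16]
step 0: K = P̄·Hᵀ·S⁻¹ = [-3/4; -3/4]
step 0: x' = x̄ + K·y = [3/4, -9/4]
step 0: P' = (I − K·H)·P̄ = [13 3; 3 3]
step 1: x̄ = F·x = [9/4, 15/4]
step 1: P̄ = F·P·Fᵀ + Q = [121 69; 69 45]
step 1: y = z − H·x̄ = [11/4]
step 1: S = H·P̄·Hᵀ + R = [49]
step 1: K = P̄·Hᵀ·S⁻¹ = [-69/49; -45/49]
step 1: x' = x̄ + K·y = [-159/98, 60/49]
step 1: P' = (I − K·H)·P̄ = [1168/49 276/49; 276/49 180/49]

step 0: x' = [3/4, -9/4], P' = [13 3; 3 3]
step 1: x' = [-159/98, 60/49], P' = [1168/49 276/49; 276/49 180/49]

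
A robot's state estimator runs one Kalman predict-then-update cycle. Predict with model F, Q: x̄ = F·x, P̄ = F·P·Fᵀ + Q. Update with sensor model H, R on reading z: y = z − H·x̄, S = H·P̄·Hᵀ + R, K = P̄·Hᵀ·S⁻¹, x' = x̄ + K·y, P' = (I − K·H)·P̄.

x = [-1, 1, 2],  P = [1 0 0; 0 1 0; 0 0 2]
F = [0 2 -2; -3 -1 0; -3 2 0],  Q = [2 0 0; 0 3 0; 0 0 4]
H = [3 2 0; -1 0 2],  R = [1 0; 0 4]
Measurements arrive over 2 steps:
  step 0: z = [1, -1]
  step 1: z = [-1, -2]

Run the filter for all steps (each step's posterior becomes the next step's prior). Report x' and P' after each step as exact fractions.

step 0: x̄ = F·x = [-2, 2, 5]
step 0: P̄ = F·P·Fᵀ + Q = [14 -2 4; -2 13 7; 4 7 17]
step 0: y = z − H·x̄ = [3, -13]
step 0: S = H·P̄·Hᵀ + R = [155 14; 14 70]
step 0: K = P̄·Hᵀ·S⁻¹ = [196/761 -731/5327; 84/761 1100/5327; 100/761 2143/5327]
step 0: x' = x̄ + K·y = [2965/5327, -1882/5327, 876/5327]
step 0: P' = (I − K·H)·P̄ = [18056/5327 -26398/5327 7566/5327; -26398/5327 39891/5327 -10999/5327; 7566/5327 -10999/5327 8069/5327]
step 1: x̄ = F·x = [-788/761, -7013/5327, -12659/5327]
step 1: P̄ = F·P·Fᵀ + Q = [41498/761 14572/761 58192/761; 14572/761 59988/5327 161916/5327; 58192/761 161916/5327 660152/5327]
step 1: y = z − H·x̄ = [25247/5327, 9148/5327]
step 1: S = H·P̄·Hᵀ + R = [4083701/5327 2016262/5327; 2016262/5327 1323026/5327]
step 1: K = P̄·Hᵀ·S⁻¹ = [34347748/125542533 -2603435/125542533; 10918888/125542533 4409218/125542533; 6396712/41847511 19128616/41847511]
step 1: x' = x̄ + K·y = [9440508/41847511, -35318509/41847511, -36279571/41847511]
step 1: P' = (I − K·H)·P̄ = [167681420/125542533 -234348256/125542533 26211280/41847511; -234348256/125542533 356981828/125542533 -36118564/41847511; 26211280/41847511 -36118564/41847511 51362872/41847511]

step 0: x' = [2965/5327, -1882/5327, 876/5327], P' = [18056/5327 -26398/5327 7566/5327; -26398/5327 39891/5327 -10999/5327; 7566/5327 -10999/5327 8069/5327]
step 1: x' = [9440508/41847511, -35318509/41847511, -36279571/41847511], P' = [167681420/125542533 -234348256/125542533 26211280/41847511; -234348256/125542533 356981828/125542533 -36118564/41847511; 26211280/41847511 -36118564/41847511 51362872/41847511]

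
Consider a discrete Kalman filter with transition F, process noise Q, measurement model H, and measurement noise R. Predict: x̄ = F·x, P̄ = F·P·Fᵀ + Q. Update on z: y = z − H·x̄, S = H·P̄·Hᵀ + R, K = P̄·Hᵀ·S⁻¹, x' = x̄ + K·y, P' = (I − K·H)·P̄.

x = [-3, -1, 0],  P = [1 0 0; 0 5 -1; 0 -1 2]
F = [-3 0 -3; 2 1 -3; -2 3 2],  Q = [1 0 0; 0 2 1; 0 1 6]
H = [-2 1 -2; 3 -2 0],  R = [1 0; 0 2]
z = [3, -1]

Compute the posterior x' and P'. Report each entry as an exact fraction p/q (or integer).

x̄ = F·x = [9, -7, 3]
P̄ = F·P·Fᵀ + Q = [28 15 3; 15 35 7; 3 7 51]
y = z − H·x̄ = [34, -42]
S = H·P̄·Hᵀ + R = [288 -123; -123 214]
K = P̄·Hᵀ·S⁻¹ = [-3416/46503 3257/15501; -1667/15501 -923/5167; -22229/46503 -4621/15501]
x' = x̄ + K·y = [-107999/46503, -48887/15501, -34031/46503]
P' = (I − K·H)·P̄ = [613898/46503 303692/15501 -156652/46503; 303692/15501 152769/5167 -73705/15501; -156652/46503 -73705/15501 57209/46503]

x' = [-107999/46503, -48887/15501, -34031/46503]
P' = [613898/46503 303692/15501 -156652/46503; 303692/15501 152769/5167 -73705/15501; -156652/46503 -73705/15501 57209/46503]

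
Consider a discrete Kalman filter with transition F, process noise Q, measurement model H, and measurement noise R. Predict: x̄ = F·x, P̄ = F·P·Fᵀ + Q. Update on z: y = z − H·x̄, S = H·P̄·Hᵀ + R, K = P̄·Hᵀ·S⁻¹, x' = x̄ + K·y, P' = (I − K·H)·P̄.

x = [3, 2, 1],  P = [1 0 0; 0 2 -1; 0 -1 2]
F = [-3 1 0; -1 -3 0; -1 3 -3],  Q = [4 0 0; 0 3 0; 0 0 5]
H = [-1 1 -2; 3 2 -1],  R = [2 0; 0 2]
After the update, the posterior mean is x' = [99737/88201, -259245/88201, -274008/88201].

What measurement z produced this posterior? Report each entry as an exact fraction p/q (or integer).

z = [2, 1]

x̄ = F·x = [-7, -9, 0]
P̄ = F·P·Fᵀ + Q = [15 -3 12; -3 22 -26; 12 -26 60]
S = H·P̄·Hᵀ + R = [437 186; 186 281]
K = P̄·Hᵀ·S⁻¹ = [-16824/88201 19611/88201; 10291/88201 12335/88201; -30262/88201 -3824/88201]
x' − x̄ = [717144/88201, 534564/88201, -274008/88201] = K·y
y = (KᵀK)⁻¹·Kᵀ·(x' − x̄) = [4, 40]
z = y + H·x̄ = [4, 40] + [-2, -39] = [2, 1]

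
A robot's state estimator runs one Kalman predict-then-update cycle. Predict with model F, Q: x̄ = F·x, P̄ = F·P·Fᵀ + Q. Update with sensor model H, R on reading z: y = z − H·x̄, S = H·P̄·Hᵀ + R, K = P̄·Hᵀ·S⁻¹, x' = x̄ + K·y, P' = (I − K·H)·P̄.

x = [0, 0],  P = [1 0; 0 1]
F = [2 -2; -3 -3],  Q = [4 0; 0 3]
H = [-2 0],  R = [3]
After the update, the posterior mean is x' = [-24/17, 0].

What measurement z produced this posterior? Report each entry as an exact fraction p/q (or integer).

z = [3]

x̄ = F·x = [0, 0]
P̄ = F·P·Fᵀ + Q = [12 0; 0 21]
S = H·P̄·Hᵀ + R = [51]
K = P̄·Hᵀ·S⁻¹ = [-8/17; 0]
x' − x̄ = [-24/17, 0] = K·y
y = (KᵀK)⁻¹·Kᵀ·(x' − x̄) = [3]
z = y + H·x̄ = [3] + [0] = [3]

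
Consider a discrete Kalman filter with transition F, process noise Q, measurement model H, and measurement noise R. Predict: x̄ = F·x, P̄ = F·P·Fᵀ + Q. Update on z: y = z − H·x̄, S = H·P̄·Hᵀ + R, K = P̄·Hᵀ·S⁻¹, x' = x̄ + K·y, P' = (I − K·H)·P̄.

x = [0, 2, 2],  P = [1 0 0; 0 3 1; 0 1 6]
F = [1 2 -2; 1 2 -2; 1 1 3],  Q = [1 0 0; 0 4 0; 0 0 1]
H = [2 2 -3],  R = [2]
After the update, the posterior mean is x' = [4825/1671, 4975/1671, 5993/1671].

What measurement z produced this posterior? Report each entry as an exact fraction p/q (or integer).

x̄ = F·x = [0, 0, 8]
P̄ = F·P·Fᵀ + Q = [30 29 -25; 29 33 -25; -25 -25 65]
S = H·P̄·Hᵀ + R = [1671]
K = P̄·Hᵀ·S⁻¹ = [193/1671; 199/1671; -295/1671]
x' − x̄ = [4825/1671, 4975/1671, -7375/1671] = K·y
y = (KᵀK)⁻¹·Kᵀ·(x' − x̄) = [25]
z = y + H·x̄ = [25] + [-24] = [1]

z = [1]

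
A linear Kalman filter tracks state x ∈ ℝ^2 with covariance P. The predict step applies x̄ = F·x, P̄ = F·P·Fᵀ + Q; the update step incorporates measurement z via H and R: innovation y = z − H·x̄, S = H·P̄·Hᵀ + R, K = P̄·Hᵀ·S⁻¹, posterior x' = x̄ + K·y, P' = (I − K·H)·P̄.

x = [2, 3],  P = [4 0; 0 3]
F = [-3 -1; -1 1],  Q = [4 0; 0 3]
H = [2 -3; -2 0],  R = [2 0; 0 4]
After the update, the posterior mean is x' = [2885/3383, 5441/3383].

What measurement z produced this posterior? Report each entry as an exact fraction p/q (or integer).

x̄ = F·x = [-9, 1]
P̄ = F·P·Fᵀ + Q = [43 9; 9 10]
S = H·P̄·Hᵀ + R = [156 -118; -118 176]
K = P̄·Hᵀ·S⁻¹ = [59/3383 -3227/6766; -1059/3383 -1056/3383]
x' − x̄ = [33332/3383, 2058/3383] = K·y
y = (KᵀK)⁻¹·Kᵀ·(x' − x̄) = [18, -20]
z = y + H·x̄ = [18, -20] + [-21, 18] = [-3, -2]

z = [-3, -2]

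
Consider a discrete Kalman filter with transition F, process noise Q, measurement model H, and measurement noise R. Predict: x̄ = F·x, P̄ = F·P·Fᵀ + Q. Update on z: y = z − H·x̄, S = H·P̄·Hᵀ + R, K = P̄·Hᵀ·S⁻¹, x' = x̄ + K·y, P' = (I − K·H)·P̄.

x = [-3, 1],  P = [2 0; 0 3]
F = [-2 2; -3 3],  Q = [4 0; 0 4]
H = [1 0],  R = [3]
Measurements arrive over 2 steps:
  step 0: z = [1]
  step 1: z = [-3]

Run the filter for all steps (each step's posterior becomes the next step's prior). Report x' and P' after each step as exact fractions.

step 0: x̄ = F·x = [8, 12]
step 0: P̄ = F·P·Fᵀ + Q = [24 30; 30 49]
step 0: y = z − H·x̄ = [-7]
step 0: S = H·P̄·Hᵀ + R = [27]
step 0: K = P̄·Hᵀ·S⁻¹ = [8/9; 10/9]
step 0: x' = x̄ + K·y = [16/9, 38/9]
step 0: P' = (I − K·H)·P̄ = [8/3 10/3; 10/3 47/3]
step 1: x̄ = F·x = [44/9, 22/3]
step 1: P̄ = F·P·Fᵀ + Q = [152/3 70; 70 109]
step 1: y = z − H·x̄ = [-71/9]
step 1: S = H·P̄·Hᵀ + R = [161/3]
step 1: K = P̄·Hᵀ·S⁻¹ = [152/161; 30/23]
step 1: x' = x̄ + K·y = [-412/161, -68/23]
step 1: P' = (I − K·H)·P̄ = [456/161 90/23; 90/23 407/23]

step 0: x' = [16/9, 38/9], P' = [8/3 10/3; 10/3 47/3]
step 1: x' = [-412/161, -68/23], P' = [456/161 90/23; 90/23 407/23]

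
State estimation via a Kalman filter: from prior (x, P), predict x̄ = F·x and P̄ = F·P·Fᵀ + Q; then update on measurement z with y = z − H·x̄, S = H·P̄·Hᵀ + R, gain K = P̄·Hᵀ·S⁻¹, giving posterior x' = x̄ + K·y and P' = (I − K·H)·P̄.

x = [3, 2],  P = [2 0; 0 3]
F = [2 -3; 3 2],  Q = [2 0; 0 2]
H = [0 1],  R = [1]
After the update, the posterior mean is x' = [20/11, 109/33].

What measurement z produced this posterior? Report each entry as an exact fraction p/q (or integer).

x̄ = F·x = [0, 13]
P̄ = F·P·Fᵀ + Q = [37 -6; -6 32]
S = H·P̄·Hᵀ + R = [33]
K = P̄·Hᵀ·S⁻¹ = [-2/11; 32/33]
x' − x̄ = [20/11, -320/33] = K·y
y = (KᵀK)⁻¹·Kᵀ·(x' − x̄) = [-10]
z = y + H·x̄ = [-10] + [13] = [3]

z = [3]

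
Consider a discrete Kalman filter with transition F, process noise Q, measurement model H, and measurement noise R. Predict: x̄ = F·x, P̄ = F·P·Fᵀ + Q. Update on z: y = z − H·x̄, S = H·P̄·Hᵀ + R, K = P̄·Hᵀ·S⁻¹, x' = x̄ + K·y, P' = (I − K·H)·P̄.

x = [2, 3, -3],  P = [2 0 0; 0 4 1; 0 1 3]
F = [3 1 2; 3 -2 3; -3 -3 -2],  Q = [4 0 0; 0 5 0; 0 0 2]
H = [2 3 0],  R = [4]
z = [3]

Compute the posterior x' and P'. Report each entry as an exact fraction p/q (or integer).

x̄ = F·x = [3, -9, -9]
P̄ = F·P·Fᵀ + Q = [42 27 -50; 27 54 -17; -50 -17 80]
y = z − H·x̄ = [24]
S = H·P̄·Hᵀ + R = [982]
K = P̄·Hᵀ·S⁻¹ = [165/982; 108/491; -151/982]
x' = x̄ + K·y = [3453/491, -1827/491, -6231/491]
P' = (I − K·H)·P̄ = [14019/982 -4563/491 -24185/982; -4563/491 3186/491 7961/491; -24185/982 7961/491 55759/982]

x' = [3453/491, -1827/491, -6231/491]
P' = [14019/982 -4563/491 -24185/982; -4563/491 3186/491 7961/491; -24185/982 7961/491 55759/982]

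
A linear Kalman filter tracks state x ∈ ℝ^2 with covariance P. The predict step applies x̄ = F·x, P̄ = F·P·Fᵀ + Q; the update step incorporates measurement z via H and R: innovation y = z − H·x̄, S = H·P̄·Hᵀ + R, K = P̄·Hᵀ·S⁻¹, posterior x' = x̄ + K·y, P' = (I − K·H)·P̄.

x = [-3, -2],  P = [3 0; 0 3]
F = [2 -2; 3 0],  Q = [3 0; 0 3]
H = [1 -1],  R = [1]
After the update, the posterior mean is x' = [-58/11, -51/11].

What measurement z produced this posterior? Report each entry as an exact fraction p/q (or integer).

x̄ = F·x = [-2, -9]
P̄ = F·P·Fᵀ + Q = [27 18; 18 30]
S = H·P̄·Hᵀ + R = [22]
K = P̄·Hᵀ·S⁻¹ = [9/22; -6/11]
x' − x̄ = [-36/11, 48/11] = K·y
y = (KᵀK)⁻¹·Kᵀ·(x' − x̄) = [-8]
z = y + H·x̄ = [-8] + [7] = [-1]

z = [-1]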